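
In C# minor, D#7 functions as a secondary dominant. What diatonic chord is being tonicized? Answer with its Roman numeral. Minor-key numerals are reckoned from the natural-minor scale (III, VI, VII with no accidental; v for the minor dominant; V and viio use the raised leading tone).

V

The chord is a dominant seventh chord on D#.
A dominant resolves down a perfect fifth: D# → G#. In C# minor, G# is scale degree 5, i.e. V.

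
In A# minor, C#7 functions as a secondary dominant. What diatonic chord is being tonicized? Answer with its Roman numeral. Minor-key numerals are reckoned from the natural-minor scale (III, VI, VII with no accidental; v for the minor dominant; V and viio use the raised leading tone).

VI

The chord is a dominant seventh chord on C#.
A dominant resolves down a perfect fifth: C# → F#. In A# minor, F# is scale degree 6, i.e. VI.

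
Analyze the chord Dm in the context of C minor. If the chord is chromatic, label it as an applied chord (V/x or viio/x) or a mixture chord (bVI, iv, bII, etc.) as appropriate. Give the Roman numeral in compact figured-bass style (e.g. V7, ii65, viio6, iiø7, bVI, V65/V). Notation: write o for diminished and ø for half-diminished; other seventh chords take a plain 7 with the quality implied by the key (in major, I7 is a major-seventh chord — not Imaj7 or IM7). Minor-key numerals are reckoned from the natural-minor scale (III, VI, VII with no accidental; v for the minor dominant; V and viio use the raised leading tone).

ii

The pitches D-F-A form a minor triad rooted on D.
D is the second degree of C minor. This is the minor supertonic, borrowed from the parallel major (the Dorian ii).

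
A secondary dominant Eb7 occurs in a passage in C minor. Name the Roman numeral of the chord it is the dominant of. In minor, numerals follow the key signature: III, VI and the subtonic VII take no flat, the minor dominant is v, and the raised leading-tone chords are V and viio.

The chord is a dominant seventh chord on Eb.
A dominant resolves down a perfect fifth: Eb → Ab. In C minor, Ab is scale degree 6, i.e. VI.

VI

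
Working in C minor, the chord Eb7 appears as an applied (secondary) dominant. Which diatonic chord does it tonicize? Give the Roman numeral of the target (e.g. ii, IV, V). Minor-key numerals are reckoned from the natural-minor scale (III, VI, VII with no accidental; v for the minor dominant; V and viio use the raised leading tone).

VI

The chord is a dominant seventh chord on Eb.
A dominant resolves down a perfect fifth: Eb → Ab. In C minor, Ab is scale degree 6, i.e. VI.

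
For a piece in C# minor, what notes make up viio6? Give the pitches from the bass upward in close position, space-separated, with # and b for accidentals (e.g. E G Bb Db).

In C# minor, the leading-tone chord is built on the raised seventh degree, B#.
That chord is spelled B#-D#-F#.
The figured bass 6 indicates first inversion, placing the third (D#) in the bass: D#-F#-B#.

D# F# B#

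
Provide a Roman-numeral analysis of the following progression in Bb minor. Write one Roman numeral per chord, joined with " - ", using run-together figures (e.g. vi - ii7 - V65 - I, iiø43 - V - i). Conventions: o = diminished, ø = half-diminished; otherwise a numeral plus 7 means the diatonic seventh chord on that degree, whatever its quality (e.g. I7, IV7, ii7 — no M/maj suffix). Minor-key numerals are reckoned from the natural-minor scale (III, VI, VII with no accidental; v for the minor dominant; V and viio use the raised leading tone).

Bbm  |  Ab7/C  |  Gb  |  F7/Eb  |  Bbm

i - VII65 - VI - V42 - i

Bbm has root Bb, degree 1 in Bb minor, so i.
Ab7/C: dominant seventh chord on Ab = scale degree 7 → VII65.
Gb has root Gb, degree 6 in Bb minor, so VI.
F7/Eb: dominant seventh chord on F = scale degree 5 → V42.
Bbm: minor triad on Bb = scale degree 1 → i.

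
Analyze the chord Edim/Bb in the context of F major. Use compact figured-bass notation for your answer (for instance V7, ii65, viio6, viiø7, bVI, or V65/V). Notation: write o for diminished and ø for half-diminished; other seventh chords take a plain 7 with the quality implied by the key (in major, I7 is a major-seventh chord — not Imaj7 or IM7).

The pitches E-G-Bb form a diminished triad rooted on E.
In F major, E is the leading tone; the diatonic diminished triad there is viio.
With Bb in the bass the chord is in second inversion, so the figured bass is 64.

viio64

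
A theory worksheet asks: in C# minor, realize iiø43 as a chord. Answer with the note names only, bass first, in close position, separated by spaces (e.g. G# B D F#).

The numeral's case and figure indicate a half-diminished seventh chord. In C# minor its root, the supertonic, is D#.
That chord is spelled D#-F#-A-C#.
With the 43 figure the chord is in second inversion; from the bass A upward in close position it reads A-C#-D#-F#.

A C# D# F#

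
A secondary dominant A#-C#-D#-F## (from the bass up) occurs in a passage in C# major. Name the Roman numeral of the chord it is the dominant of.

The chord is a dominant seventh chord on D#.
A dominant resolves down a perfect fifth: D# → G#. In C# major, G# is scale degree 5, i.e. V.

V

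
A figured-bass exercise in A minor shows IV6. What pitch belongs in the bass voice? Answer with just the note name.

IV in A minor has root D; the chord is D-F#-A.
The figure 6 means first inversion — the third is in the bass.

F#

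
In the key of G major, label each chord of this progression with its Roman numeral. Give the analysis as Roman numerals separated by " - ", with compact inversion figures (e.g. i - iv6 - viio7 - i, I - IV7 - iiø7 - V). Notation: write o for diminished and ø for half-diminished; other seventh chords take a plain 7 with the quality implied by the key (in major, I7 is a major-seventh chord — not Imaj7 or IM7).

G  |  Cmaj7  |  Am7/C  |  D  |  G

I - IV7 - ii65 - V - I

G: major triad on G = scale degree 1 → I.
Cmaj7: major seventh chord on C = scale degree 4 → IV7.
Am7/C has root A, degree 2 in G major, so ii65.
D: major triad on D = scale degree 5 → V.
G: root G is the tonic; major triad there is I.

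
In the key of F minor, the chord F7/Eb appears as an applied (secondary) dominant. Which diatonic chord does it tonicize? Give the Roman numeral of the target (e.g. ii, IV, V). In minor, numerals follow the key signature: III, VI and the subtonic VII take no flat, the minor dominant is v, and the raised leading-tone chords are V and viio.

iv

The chord is a dominant seventh chord on F.
A dominant resolves down a perfect fifth: F → Bb. In F minor, Bb is scale degree 4, i.e. iv.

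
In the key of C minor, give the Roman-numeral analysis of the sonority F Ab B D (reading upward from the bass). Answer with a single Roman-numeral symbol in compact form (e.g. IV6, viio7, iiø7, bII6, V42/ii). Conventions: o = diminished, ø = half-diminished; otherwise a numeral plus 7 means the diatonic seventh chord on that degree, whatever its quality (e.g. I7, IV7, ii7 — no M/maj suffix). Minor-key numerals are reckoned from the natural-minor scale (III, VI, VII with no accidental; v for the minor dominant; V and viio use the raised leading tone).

viio43

Stacked in thirds the chord is B-D-F-Ab: a fully diminished seventh chord on B.
B is scale degree 7 in C minor, and a fully diminished seventh chord on that degree is written viio7.
With F in the bass the chord is in second inversion, so the figured bass is 43.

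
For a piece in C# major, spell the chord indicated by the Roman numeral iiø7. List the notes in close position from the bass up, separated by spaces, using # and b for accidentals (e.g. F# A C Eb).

D# F# A C#

Scale degree 2 in C# major is D#; here the chord built on it is altered to a half-diminished seventh chord. iiø7 is the half-diminished supertonic seventh, borrowed from the parallel minor.
So the chord is D#-F#-A-C#, a half-diminished seventh chord.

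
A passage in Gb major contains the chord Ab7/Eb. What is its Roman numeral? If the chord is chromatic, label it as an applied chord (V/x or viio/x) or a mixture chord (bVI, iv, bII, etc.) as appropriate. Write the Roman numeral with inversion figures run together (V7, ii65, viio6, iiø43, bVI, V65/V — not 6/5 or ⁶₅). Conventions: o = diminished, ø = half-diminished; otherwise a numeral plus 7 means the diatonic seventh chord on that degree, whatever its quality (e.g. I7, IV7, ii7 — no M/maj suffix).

V43/V

The pitches Ab-C-Eb-Gb form a dominant seventh chord rooted on Ab.
Ab is not a diatonic chord root with this quality in Gb major, but it lies a perfect fifth above Db (V), so the chord functions as an applied dominant of V.
With Eb in the bass the chord is in second inversion, so the figured bass is 43.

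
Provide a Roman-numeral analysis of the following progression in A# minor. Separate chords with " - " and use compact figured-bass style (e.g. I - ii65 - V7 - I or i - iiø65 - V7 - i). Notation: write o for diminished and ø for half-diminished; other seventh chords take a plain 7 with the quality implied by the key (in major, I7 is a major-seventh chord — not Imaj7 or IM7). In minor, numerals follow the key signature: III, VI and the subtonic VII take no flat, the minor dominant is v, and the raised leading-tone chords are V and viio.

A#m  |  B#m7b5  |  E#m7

i - iiø7 - v7

A#m has root A#, degree 1 in A# minor, so i.
B#m7b5: half-diminished seventh chord on B# = scale degree 2 → iiø7.
E#m7 has root E#, degree 5 in A# minor, so v7.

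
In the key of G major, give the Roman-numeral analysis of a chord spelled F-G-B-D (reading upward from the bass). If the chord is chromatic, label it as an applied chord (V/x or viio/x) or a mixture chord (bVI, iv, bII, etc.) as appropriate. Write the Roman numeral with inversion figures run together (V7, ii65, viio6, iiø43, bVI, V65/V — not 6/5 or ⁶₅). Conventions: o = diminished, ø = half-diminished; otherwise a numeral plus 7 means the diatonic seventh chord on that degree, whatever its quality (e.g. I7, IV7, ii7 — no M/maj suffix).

Stacked in thirds the chord is G-B-D-F: a dominant seventh chord on G.
G is not a diatonic chord root with this quality in G major, but it lies a perfect fifth above C (IV), so the chord functions as an applied dominant of IV.
With F in the bass the chord is in third inversion, so the figured bass is 42.

V42/IV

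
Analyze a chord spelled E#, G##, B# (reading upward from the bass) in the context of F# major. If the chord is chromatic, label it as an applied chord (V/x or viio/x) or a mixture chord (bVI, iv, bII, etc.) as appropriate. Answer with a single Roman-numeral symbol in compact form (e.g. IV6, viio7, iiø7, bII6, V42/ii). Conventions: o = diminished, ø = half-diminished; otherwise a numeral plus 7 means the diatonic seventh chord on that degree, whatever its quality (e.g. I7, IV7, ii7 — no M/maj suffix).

V/iii

The pitches E#-G##-B# form a major triad rooted on E#.
E# is not a diatonic chord root with this quality in F# major, but it lies a perfect fifth above A# (iii), so the chord functions as an applied dominant of iii.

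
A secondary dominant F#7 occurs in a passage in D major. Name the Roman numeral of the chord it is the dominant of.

vi

The chord is a dominant seventh chord on F#.
A dominant resolves down a perfect fifth: F# → B. In D major, B is scale degree 6, i.e. vi.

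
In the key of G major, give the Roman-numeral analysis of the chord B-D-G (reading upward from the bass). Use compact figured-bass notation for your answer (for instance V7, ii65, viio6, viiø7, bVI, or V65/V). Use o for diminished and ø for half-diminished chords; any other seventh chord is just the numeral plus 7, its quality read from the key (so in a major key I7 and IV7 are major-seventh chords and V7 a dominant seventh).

The pitches G-B-D form a major triad rooted on G.
In G major, G is the tonic; the diatonic major triad there is I.
With B in the bass the chord is in first inversion, so the figured bass is 6.

I6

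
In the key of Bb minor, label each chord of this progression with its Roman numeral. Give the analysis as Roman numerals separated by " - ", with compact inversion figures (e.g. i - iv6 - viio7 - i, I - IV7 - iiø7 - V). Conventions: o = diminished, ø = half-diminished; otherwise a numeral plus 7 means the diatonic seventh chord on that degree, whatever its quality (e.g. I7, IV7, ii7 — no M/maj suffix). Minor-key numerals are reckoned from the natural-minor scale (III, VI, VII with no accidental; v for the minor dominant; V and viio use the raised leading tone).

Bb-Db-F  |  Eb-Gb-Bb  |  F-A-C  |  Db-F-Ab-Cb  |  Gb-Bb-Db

i - iv - V - V7/VI - VI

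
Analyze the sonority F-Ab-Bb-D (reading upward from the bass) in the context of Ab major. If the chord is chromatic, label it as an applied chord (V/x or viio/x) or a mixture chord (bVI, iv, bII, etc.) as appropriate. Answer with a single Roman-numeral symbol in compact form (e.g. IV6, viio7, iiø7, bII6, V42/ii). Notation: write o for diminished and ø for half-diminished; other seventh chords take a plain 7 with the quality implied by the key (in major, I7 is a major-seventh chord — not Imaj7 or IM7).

The pitches Bb-D-F-Ab form a dominant seventh chord rooted on Bb.
Bb is not a diatonic chord root with this quality in Ab major, but it lies a perfect fifth above Eb (V), so the chord functions as an applied dominant of V.
With F in the bass the chord is in second inversion, so the figured bass is 43.

V43/V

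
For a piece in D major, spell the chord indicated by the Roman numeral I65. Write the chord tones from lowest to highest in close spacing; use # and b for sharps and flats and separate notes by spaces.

The numeral's case and figure indicate a major seventh chord. In D major its root, the first degree, is D.
That chord is spelled D-F#-A-C#.
The figured bass 65 indicates first inversion, placing the third (F#) in the bass: F#-A-C#-D.

F# A C# D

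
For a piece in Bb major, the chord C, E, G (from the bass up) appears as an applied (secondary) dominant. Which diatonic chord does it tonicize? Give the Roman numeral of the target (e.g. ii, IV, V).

V

The chord is a major triad on C.
A dominant resolves down a perfect fifth: C → F. In Bb major, F is scale degree 5, i.e. V.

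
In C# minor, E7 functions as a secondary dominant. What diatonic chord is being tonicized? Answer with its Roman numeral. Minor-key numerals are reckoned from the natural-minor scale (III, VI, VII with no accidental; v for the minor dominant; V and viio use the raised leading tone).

VI

The chord is a dominant seventh chord on E.
A dominant resolves down a perfect fifth: E → A. In C# minor, A is scale degree 6, i.e. VI.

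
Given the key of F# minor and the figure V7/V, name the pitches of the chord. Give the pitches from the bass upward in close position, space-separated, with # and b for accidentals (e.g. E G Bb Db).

G# B# D# F#

The slash means an applied dominant: we want the dominant of V. In F# minor, V is C# major, and its dominant is built on G#.
Building a dominant seventh chord on G# gives G#-B#-D#-F#.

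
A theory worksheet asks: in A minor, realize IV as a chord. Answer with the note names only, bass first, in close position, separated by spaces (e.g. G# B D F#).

D F# A

IV is the major subdominant, borrowed from the parallel major. In A minor that root is D.
So the chord is D-F#-A, a major triad.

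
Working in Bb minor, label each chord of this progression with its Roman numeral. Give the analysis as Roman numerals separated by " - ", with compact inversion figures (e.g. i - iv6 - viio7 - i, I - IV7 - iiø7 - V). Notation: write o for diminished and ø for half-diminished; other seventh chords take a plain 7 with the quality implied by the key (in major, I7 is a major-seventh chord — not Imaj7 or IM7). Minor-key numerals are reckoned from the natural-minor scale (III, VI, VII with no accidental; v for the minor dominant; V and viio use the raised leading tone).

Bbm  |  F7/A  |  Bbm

i - V65 - i

Bbm has root Bb, degree 1 in Bb minor, so i.
F7/A has root F, degree 5 in Bb minor, so V65.
Bbm: minor triad on Bb = scale degree 1 → i.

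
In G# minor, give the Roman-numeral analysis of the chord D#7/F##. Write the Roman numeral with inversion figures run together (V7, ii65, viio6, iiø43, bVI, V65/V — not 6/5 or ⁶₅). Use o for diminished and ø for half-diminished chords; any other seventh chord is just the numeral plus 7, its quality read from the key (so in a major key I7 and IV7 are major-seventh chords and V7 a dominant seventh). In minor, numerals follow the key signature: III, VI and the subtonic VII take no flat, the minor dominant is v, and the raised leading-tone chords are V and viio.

V65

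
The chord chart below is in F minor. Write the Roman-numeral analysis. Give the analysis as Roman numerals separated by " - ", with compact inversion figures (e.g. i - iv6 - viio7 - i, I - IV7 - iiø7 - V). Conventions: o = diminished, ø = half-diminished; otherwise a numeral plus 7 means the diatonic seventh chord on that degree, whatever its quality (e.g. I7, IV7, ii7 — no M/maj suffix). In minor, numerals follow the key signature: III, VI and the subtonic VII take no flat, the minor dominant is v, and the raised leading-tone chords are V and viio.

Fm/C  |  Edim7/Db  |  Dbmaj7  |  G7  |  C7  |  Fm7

i64 - viio42 - VI7 - V7/V - V7 - i7

Fm/C: root F is the tonic; minor triad there is i64.
Edim7/Db: fully diminished seventh chord on E = scale degree 7 → viio42.
Dbmaj7: root Db is the submediant; major seventh chord there is VI7.
G7: chromatic; G is V of V, so V7/V.
C7: dominant seventh chord on C = scale degree 5 → V7.
Fm7 has root F, degree 1 in F minor, so i7.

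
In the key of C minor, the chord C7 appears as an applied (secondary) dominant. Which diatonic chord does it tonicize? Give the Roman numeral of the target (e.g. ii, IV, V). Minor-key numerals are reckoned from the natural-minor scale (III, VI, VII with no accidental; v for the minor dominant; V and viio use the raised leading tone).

iv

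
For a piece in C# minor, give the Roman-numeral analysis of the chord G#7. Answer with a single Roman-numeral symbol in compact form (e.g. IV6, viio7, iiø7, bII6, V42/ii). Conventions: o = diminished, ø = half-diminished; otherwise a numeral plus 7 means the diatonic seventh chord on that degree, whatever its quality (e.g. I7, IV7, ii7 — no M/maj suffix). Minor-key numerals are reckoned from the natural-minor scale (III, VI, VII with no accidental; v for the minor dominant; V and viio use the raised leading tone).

V7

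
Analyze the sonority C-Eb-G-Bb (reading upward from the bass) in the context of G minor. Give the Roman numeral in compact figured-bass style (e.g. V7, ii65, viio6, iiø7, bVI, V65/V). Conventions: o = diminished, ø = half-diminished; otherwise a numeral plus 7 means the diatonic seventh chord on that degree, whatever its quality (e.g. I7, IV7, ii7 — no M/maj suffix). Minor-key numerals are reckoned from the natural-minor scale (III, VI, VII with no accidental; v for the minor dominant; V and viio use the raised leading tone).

Stacked in thirds the chord is C-Eb-G-Bb: a minor seventh chord on C.
C is scale degree 4 in G minor, and a minor seventh chord on that degree is written iv7.

iv7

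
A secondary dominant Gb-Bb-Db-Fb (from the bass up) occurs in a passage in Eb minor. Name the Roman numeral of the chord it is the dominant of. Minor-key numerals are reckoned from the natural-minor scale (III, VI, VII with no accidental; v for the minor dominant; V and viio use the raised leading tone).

The chord is a dominant seventh chord on Gb.
A dominant resolves down a perfect fifth: Gb → Cb. In Eb minor, Cb is scale degree 6, i.e. VI.

VI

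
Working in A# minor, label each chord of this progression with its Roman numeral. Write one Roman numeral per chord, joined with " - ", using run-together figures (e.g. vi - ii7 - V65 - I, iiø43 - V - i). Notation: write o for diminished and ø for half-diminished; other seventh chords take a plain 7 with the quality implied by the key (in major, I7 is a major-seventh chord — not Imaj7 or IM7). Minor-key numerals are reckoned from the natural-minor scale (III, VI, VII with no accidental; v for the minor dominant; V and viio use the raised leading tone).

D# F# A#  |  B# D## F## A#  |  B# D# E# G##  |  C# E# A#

iv - V7/V - V43 - i6

D#-F#-A# has root D#, degree 4 in A# minor, so iv.
B#-D##-F##-A#: a dominant seventh chord on B#, the applied dominant of V → V7/V.
B#-D#-E#-G##: dominant seventh chord on E# = scale degree 5 → V43.
C#-E#-A# has root A#, degree 1 in A# minor, so i6.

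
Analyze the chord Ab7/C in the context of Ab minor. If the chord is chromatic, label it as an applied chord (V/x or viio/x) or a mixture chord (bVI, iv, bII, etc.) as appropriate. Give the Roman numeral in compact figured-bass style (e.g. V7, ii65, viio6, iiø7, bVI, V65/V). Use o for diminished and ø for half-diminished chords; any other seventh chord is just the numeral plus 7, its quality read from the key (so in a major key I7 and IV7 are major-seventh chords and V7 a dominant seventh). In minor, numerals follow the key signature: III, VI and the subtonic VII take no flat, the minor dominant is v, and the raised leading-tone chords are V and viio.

V65/iv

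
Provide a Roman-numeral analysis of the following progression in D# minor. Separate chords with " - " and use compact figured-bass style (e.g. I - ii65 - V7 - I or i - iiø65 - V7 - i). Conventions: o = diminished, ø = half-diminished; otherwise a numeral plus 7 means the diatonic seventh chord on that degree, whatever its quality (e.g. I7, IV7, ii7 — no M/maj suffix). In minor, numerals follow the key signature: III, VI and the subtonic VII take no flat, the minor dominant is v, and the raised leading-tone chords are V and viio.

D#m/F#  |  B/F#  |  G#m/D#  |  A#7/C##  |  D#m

i6 - VI64 - iv64 - V65 - i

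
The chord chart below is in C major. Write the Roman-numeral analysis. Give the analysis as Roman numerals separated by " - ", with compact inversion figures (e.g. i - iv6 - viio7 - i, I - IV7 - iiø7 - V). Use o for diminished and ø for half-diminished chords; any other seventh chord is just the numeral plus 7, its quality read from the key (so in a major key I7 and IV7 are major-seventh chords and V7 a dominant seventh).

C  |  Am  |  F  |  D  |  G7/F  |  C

I - vi - IV - V/V - V42 - I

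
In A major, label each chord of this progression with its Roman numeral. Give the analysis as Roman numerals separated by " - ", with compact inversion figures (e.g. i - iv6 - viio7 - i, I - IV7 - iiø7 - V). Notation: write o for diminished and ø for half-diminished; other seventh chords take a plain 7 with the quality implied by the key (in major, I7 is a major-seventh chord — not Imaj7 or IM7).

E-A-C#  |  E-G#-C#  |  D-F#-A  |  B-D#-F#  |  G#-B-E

I64 - iii6 - IV - V/V - V6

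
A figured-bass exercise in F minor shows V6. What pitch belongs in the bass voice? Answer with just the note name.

V in F minor has root C; the chord is C-E-G.
The figure 6 means first inversion — the third is in the bass.

E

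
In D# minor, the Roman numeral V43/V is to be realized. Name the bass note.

B#

The applied chord V43/V is rooted on E#: E#-G##-B#-D#.
The figure 43 means second inversion — the fifth is in the bass.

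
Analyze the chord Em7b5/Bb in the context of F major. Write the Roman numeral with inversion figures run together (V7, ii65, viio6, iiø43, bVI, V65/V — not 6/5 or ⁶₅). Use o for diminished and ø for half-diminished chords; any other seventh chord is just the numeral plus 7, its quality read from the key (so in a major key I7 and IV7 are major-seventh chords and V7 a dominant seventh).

viiø43

Stacked in thirds the chord is E-G-Bb-D: a half-diminished seventh chord on E.
In F major, E is the leading tone; the diatonic half-diminished seventh chord there is viiø7.
With Bb in the bass the chord is in second inversion, so the figured bass is 43.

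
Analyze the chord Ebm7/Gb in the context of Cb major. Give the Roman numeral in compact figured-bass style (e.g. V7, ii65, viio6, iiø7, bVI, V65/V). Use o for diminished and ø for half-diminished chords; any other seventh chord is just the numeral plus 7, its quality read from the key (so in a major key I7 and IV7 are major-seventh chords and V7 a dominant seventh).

Stacked in thirds the chord is Eb-Gb-Bb-Db: a minor seventh chord on Eb.
In Cb major, Eb is the mediant; the diatonic minor seventh chord there is iii7.
With Gb in the bass the chord is in first inversion, so the figured bass is 65.

iii65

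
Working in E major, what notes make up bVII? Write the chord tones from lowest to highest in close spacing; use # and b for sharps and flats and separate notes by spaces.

D F# A

bVII is a major triad on the lowered seventh degree (the subtonic), borrowed from the parallel minor. In E major that root is D.
So the chord is D-F#-A, a major triad.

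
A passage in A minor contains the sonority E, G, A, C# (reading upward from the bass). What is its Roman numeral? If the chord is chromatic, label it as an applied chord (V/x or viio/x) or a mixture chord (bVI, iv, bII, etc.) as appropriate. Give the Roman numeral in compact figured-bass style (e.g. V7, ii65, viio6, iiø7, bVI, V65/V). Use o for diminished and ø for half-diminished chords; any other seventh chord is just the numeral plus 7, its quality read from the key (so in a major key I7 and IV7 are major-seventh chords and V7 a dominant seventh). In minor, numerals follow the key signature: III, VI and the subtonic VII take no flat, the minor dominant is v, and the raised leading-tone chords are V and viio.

The pitches A-C#-E-G form a dominant seventh chord rooted on A.
A is not a diatonic chord root with this quality in A minor, but it lies a perfect fifth above D (iv), so the chord functions as an applied dominant of iv.
With E in the bass the chord is in second inversion, so the figured bass is 43.

V43/iv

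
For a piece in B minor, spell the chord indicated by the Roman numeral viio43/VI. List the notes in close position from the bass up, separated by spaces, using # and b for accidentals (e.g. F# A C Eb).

C Eb F# A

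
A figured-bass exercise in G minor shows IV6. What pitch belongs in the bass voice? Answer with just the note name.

E

IV in G minor has root C; the chord is C-E-G.
The figure 6 means first inversion — the third is in the bass.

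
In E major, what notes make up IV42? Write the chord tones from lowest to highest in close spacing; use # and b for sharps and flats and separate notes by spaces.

In E major, the fourth degree is A, and the diatonic chord built there is a major seventh chord.
Stacking thirds from A gives A-C#-E-G#.
With the 42 figure the chord is in third inversion; from the bass G# upward in close position it reads G#-A-C#-E.

G# A C# E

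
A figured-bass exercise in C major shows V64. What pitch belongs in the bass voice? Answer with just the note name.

D

V in C major has root G; the chord is G-B-D.
The figure 64 means second inversion — the fifth is in the bass.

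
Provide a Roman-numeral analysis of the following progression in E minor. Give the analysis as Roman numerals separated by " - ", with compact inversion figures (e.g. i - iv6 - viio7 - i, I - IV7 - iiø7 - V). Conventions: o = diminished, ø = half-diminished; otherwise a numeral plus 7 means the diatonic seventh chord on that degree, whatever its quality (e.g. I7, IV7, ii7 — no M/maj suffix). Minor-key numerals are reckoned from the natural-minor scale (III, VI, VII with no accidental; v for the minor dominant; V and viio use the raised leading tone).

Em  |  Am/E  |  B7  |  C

Em: root E is the tonic; minor triad there is i.
Am/E: minor triad on A = scale degree 4 → iv64.
B7: dominant seventh chord on B = scale degree 5 → V7.
C: major triad on C = scale degree 6 → VI.

i - iv64 - V7 - VI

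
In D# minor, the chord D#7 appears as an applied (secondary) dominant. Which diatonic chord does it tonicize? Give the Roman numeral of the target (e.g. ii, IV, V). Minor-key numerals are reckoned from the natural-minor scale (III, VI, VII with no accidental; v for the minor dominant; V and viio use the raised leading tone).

iv

The chord is a dominant seventh chord on D#.
A dominant resolves down a perfect fifth: D# → G#. In D# minor, G# is scale degree 4, i.e. iv.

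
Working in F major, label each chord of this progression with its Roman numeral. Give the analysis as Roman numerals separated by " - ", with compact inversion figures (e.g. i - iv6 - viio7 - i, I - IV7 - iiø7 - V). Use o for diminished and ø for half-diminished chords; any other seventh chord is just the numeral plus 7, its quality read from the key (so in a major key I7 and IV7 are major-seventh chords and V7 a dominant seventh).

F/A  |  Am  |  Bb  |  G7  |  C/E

I6 - iii - IV - V7/V - V6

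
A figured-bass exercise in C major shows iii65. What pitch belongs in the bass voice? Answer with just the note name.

iii in C major has root E; the chord is E-G-B-D.
The figure 65 means first inversion — the third is in the bass.

G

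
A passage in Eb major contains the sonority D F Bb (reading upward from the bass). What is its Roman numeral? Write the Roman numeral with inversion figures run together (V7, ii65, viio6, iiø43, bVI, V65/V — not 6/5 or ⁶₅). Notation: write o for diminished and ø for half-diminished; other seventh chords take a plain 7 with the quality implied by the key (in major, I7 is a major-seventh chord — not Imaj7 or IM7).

V6

Stacked in thirds the chord is Bb-D-F: a major triad on Bb.
Bb is scale degree 5 in Eb major, and a major triad on that degree is written V.
With D in the bass the chord is in first inversion, so the figured bass is 6.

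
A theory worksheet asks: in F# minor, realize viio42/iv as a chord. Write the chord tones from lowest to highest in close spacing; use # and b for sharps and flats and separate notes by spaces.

viio42/iv is a secondary leading-tone chord. The target iv is B in F# minor; the applied chord is rooted a semitone below, on A#.
Building a fully diminished seventh chord on A# gives A#-C#-E-G.
The figured bass 42 indicates third inversion, placing the seventh (G) in the bass: G-A#-C#-E.

G A# C# E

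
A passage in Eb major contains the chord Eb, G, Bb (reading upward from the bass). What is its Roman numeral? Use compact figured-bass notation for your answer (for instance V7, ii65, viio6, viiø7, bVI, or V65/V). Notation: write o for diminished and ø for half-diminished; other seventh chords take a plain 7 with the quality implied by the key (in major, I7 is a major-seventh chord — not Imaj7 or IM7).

I

Stacked in thirds the chord is Eb-G-Bb: a major triad on Eb.
In Eb major, Eb is the tonic; the diatonic major triad there is I.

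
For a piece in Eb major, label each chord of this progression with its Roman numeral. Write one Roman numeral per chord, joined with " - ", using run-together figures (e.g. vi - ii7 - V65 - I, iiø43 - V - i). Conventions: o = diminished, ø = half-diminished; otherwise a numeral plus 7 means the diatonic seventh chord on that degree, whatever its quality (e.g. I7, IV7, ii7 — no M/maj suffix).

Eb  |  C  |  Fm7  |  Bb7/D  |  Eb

I - V/ii - ii7 - V65 - I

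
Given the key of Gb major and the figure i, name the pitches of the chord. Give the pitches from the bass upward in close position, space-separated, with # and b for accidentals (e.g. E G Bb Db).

Scale degree 1 in Gb major is Gb; here the chord built on it is altered to a minor triad. i is the minor tonic, borrowed from the parallel minor.
So the chord is Gb-Bbb-Db, a minor triad.

Gb Bbb Db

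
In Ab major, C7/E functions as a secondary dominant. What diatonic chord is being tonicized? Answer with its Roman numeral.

vi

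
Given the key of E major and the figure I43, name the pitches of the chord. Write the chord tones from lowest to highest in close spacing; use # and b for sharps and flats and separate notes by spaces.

The numeral's case and figure indicate a major seventh chord. In E major its root, the first degree, is E.
Stacking thirds from E gives E-G#-B-D#.
The figured bass 43 indicates second inversion, placing the fifth (B) in the bass: B-D#-E-G#.

B D# E G#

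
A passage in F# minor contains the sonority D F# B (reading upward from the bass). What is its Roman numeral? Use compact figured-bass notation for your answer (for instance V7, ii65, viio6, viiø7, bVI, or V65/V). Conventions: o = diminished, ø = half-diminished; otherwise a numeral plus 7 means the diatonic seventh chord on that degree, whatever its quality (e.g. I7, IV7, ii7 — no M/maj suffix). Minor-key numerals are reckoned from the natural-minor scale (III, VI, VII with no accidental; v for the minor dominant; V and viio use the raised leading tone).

iv6

Stacked in thirds the chord is B-D-F#: a minor triad on B.
B is scale degree 4 in F# minor, and a minor triad on that degree is written iv.
With D in the bass the chord is in first inversion, so the figured bass is 6.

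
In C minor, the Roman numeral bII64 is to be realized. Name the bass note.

bII in C minor has root Db; the chord is Db-F-Ab.
The figure 64 means second inversion — the fifth is in the bass.

Ab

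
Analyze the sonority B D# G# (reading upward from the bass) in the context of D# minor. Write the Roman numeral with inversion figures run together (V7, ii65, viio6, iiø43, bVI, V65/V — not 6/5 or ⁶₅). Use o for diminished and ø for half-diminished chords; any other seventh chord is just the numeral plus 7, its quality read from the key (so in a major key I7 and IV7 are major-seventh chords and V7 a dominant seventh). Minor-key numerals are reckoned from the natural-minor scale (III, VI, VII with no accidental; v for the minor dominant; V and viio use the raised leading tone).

iv6

Stacked in thirds the chord is G#-B-D#: a minor triad on G#.
G# is scale degree 4 in D# minor, and a minor triad on that degree is written iv.
With B in the bass the chord is in first inversion, so the figured bass is 6.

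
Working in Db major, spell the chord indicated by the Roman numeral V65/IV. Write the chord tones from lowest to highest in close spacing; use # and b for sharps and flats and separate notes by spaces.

F Ab Cb Db

The slash means an applied dominant: we want the dominant of IV. In Db major, IV is Gb major, and its dominant is built on Db.
Building a dominant seventh chord on Db gives Db-F-Ab-Cb.
With the 65 figure the chord is in first inversion; from the bass F upward in close position it reads F-Ab-Cb-Db.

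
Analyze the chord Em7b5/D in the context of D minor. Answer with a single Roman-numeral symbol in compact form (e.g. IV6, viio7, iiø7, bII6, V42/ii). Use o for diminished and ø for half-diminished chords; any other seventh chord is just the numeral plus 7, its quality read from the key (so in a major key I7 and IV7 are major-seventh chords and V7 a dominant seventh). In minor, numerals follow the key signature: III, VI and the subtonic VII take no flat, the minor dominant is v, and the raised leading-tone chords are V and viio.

iiø42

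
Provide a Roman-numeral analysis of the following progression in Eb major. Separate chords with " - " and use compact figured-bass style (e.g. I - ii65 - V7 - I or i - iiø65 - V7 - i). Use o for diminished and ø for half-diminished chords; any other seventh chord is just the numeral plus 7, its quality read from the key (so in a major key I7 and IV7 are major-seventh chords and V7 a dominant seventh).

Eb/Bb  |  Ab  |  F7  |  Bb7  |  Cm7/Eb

I64 - IV - V7/V - V7 - vi65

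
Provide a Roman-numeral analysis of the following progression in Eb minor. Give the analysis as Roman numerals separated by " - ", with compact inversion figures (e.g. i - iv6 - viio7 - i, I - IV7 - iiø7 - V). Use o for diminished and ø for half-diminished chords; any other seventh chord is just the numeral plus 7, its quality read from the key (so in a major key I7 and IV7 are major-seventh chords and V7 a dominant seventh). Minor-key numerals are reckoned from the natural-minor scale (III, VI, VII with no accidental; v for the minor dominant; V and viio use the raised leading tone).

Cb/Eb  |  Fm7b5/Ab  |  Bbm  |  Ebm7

Cb/Eb: root Cb is the submediant; major triad there is VI6.
Fm7b5/Ab: half-diminished seventh chord on F = scale degree 2 → iiø65.
Bbm: root Bb is the dominant; minor triad there is v.
Ebm7 has root Eb, degree 1 in Eb minor, so i7.

VI6 - iiø65 - v - i7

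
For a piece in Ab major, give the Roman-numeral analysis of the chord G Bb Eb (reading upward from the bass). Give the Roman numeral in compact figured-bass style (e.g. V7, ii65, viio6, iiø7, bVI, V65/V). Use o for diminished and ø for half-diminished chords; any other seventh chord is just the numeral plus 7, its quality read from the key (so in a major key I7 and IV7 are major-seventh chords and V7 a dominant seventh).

V6

Stacked in thirds the chord is Eb-G-Bb: a major triad on Eb.
In Ab major, Eb is the dominant; the diatonic major triad there is V.
With G in the bass the chord is in first inversion, so the figured bass is 6.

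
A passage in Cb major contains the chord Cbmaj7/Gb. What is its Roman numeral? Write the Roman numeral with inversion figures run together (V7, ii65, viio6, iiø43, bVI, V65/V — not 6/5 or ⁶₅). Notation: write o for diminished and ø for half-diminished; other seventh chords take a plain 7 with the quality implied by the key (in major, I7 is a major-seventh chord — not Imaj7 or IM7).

I43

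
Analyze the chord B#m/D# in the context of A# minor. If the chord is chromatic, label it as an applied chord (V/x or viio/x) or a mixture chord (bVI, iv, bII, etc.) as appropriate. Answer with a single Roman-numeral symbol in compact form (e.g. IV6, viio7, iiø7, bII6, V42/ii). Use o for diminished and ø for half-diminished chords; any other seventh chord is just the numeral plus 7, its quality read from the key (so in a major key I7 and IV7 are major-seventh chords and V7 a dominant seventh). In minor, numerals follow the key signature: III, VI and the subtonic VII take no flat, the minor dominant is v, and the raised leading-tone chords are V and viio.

ii6

The pitches B#-D#-F## form a minor triad rooted on B#.
B# is the second degree of A# minor. This is the minor supertonic, borrowed from the parallel major (the Dorian ii).
With D# in the bass the chord is in first inversion, so the figured bass is 6.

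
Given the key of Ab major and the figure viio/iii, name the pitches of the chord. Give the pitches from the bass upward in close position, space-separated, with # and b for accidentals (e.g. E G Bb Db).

B D F

The slash marks an applied leading-tone chord: viio of iii. In Ab major, iii is C, so the leading tone to it is B, a half step below.
Building a diminished triad on B gives B-D-F.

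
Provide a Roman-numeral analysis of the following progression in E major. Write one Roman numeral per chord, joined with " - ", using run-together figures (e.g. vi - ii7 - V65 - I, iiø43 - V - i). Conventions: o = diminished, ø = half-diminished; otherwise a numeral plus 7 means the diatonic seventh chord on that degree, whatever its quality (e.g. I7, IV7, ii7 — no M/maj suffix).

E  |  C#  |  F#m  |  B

E has root E, degree 1 in E major, so I.
C#: chromatic; C# is V of ii, so V/ii.
F#m: root F# is the supertonic; minor triad there is ii.
B: root B is the dominant; major triad there is V.

I - V/ii - ii - V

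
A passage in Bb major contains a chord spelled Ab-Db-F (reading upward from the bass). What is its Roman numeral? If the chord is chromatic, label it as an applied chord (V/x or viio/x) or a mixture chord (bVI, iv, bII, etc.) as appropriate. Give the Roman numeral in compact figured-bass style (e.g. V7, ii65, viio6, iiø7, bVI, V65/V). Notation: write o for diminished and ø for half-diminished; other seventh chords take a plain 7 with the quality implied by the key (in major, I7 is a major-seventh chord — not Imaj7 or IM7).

bIII64

The pitches Db-F-Ab form a major triad rooted on Db.
Db is the lowered third degree of Bb major (diatonic 3 would be D). This is a major triad on the lowered third degree, borrowed from the parallel minor.
With Ab in the bass the chord is in second inversion, so the figured bass is 64.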